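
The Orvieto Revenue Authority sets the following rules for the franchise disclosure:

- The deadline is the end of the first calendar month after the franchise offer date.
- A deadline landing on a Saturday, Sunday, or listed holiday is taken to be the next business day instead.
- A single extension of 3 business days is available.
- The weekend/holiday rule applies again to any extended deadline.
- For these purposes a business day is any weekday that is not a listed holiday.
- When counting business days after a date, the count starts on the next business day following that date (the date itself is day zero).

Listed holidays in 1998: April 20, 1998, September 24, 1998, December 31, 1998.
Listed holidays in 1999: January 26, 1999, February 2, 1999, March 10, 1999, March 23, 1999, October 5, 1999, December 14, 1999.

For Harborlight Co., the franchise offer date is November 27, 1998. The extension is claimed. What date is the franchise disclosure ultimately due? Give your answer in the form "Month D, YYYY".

1 month after November 27, 1998 is December 1998; that month ends on December 31, 1998.
December 31, 1998 is a listed holiday, so it moves to the next business day, January 1, 1999 (Friday).
The 3-business-day extension runs from January 1, 1999 to January 6, 1999.
January 6, 1999 (Wednesday) is already a business day.
Final deadline: January 6, 1999.

January 6, 1999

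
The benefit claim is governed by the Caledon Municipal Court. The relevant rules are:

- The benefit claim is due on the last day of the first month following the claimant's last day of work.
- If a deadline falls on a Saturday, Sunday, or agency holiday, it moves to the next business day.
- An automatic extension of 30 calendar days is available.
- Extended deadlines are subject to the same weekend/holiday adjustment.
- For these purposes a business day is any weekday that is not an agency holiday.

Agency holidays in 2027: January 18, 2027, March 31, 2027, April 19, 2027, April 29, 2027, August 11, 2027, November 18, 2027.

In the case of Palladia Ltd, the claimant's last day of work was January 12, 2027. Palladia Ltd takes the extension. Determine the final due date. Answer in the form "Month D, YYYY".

April 1, 2027

1 month after January 12, 2027 is February 2027; that month ends on February 28, 2027.
February 28, 2027 is a Sunday; the next business day is March 1, 2027 (Monday).
Applying the 30-calendar-day extension: March 1, 2027 + 30 days = March 31, 2027.
Because March 31, 2027 is a listed holiday, the deadline becomes April 1, 2027 (Thursday).
The final due date is April 1, 2027.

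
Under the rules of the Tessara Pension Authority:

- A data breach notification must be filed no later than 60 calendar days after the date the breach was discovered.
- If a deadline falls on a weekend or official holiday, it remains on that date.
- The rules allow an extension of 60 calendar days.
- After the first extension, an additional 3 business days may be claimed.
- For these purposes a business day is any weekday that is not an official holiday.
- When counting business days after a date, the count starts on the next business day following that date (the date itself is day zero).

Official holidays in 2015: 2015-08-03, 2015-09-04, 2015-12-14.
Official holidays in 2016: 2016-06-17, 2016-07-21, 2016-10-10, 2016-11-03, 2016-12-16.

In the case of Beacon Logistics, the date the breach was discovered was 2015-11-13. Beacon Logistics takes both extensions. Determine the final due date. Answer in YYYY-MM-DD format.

2016-03-16

60 calendar days after 2015-11-13 is 2016-01-12.
2016-01-12 is a Tuesday; no weekend or holiday adjustment applies.
Add the 60 calendar-day extension to 2016-01-12: 2016-03-12.
No adjustment is made for weekends or holidays, so 2016-03-12 stands.
Counting 3 further business days from 2016-03-12 reaches 2016-03-16.
2016-03-16 is a Wednesday; no weekend or holiday adjustment applies.
Deadline: 2016-03-16.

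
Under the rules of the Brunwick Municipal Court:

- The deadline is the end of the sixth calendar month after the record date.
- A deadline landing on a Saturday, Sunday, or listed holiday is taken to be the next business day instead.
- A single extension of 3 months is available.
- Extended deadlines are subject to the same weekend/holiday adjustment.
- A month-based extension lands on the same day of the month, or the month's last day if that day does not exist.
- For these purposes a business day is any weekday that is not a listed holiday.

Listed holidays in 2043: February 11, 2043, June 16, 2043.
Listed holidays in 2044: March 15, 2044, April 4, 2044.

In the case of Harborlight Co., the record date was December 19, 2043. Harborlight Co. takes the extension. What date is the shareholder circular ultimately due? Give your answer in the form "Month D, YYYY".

The sixth month after December 19, 2043 is June 2044, whose last day is June 30, 2044.
June 30, 2044 is a Thursday and not a listed holiday, so it stands.
Add 3 months to June 30, 2044: September 30, 2044.
Since September 30, 2044 is a Friday and not a holiday, the date is unchanged.
The final due date is September 30, 2044.

September 30, 2044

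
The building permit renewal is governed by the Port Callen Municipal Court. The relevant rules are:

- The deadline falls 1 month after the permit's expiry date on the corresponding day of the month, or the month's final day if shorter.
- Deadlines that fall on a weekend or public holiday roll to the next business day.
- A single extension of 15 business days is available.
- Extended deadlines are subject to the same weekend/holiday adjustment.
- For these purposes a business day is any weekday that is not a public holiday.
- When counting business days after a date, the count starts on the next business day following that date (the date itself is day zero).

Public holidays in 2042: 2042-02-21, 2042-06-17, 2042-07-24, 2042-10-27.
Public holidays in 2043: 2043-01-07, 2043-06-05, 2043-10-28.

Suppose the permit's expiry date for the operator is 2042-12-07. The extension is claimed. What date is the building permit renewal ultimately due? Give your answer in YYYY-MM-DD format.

1 month from 2042-12-07 is 2043-01-07.
2043-01-07 falls on a listed holiday. Rolling to the next business day gives 2043-01-08, a Thursday.
Applying the 15-business-day extension: 15 business days after 2043-01-08 is 2043-01-29.
2043-01-29 (Thursday) is already a business day.
Deadline: 2043-01-29.

2043-01-29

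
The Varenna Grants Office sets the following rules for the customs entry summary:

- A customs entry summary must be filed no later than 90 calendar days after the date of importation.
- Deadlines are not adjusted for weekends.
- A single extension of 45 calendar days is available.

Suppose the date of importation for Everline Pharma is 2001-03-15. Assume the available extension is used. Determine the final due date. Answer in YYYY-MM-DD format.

Trigger date 2001-03-15 + 90 calendar days = 2001-06-13.
No adjustment is made for weekends or holidays, so 2001-06-13 stands.
The 45-calendar-day extension moves the deadline from 2001-06-13 to 2001-07-28.
2001-07-28 is a Saturday; no weekend or holiday adjustment applies.
Deadline: 2001-07-28.

2001-07-28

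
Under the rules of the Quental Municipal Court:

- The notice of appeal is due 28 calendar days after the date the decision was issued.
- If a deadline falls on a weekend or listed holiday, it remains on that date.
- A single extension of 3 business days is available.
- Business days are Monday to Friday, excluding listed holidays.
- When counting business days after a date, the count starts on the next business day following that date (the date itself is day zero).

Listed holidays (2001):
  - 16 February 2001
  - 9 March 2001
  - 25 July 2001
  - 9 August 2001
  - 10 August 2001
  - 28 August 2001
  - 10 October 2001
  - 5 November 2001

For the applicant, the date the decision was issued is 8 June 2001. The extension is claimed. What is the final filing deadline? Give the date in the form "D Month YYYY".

11 July 2001

Adding 28 calendar days to 8 June 2001 gives 6 July 2001.
6 July 2001 falls on a Friday. The rules make no weekend/holiday allowance, so it remains 6 July 2001.
The 3-business-day extension runs from 6 July 2001 to 11 July 2001.
No adjustment is made for weekends or holidays, so 11 July 2001 stands.
So the filing is due 11 July 2001.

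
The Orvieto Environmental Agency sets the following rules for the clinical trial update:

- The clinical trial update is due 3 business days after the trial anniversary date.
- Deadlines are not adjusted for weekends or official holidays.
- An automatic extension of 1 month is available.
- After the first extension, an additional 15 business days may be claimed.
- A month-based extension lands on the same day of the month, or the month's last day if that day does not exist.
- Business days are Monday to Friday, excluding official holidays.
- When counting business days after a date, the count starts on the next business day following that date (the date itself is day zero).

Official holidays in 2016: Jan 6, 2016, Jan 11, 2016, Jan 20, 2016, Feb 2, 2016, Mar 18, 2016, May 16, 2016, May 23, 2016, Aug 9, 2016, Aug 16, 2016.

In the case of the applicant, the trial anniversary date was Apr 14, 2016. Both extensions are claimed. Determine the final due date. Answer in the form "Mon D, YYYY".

Jun 10, 2016

Starting the day after Apr 14, 2016 and counting 3 business days lands on Apr 19, 2016.
No adjustment is made for weekends or holidays, so Apr 19, 2016 stands.
The 1 month extension carries Apr 19, 2016 to May 19, 2016.
May 19, 2016 falls on a Thursday. The rules make no weekend/holiday allowance, so it remains May 19, 2016.
Applying the 15-business-day extension: 15 business days after May 19, 2016 is Jun 10, 2016.
Jun 10, 2016 falls on a Friday. The rules make no weekend/holiday allowance, so it remains Jun 10, 2016.
Deadline: Jun 10, 2016.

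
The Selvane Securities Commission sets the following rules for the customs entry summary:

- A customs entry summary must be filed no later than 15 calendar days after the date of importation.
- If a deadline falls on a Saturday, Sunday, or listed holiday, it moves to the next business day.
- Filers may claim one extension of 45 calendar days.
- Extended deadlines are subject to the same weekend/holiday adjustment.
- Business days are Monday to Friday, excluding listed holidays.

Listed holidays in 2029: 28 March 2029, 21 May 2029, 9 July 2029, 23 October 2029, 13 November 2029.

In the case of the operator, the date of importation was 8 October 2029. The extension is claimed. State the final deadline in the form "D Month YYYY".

10 December 2029

Adding 15 calendar days to 8 October 2029 gives 23 October 2029.
23 October 2029 is a listed holiday; the next business day is 24 October 2029 (Wednesday).
With the 45-day extension, 24 October 2029 becomes 8 December 2029.
8 December 2029 falls on a Saturday. Rolling to the next business day gives 10 December 2029, a Monday.
Deadline: 10 December 2029.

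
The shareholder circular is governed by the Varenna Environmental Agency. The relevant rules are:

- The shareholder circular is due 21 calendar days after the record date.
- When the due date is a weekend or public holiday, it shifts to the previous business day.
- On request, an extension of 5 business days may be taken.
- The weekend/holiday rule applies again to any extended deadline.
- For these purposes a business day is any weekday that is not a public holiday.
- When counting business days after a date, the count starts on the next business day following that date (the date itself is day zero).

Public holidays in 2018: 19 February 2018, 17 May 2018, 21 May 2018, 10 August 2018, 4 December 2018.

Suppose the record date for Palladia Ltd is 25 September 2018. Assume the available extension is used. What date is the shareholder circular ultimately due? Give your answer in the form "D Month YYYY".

21 calendar days after 25 September 2018 is 16 October 2018.
16 October 2018 (Tuesday) is already a business day.
The 5-business-day extension runs from 16 October 2018 to 23 October 2018.
Since 23 October 2018 is a Tuesday and not a holiday, the date is unchanged.
The final due date is 23 October 2018.

23 October 2018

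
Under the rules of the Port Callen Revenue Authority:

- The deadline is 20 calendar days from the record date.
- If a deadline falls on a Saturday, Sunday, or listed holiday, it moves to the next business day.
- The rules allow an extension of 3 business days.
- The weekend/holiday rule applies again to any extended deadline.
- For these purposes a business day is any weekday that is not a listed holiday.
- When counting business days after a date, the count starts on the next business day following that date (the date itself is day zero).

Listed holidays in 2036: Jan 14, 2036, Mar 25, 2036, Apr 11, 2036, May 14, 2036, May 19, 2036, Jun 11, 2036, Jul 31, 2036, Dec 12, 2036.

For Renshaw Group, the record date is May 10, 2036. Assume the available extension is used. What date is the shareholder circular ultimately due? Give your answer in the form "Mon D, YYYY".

20 calendar days after May 10, 2036 is May 30, 2036.
Since May 30, 2036 is a Friday and not a holiday, the date is unchanged.
Applying the 3-business-day extension: 3 business days after May 30, 2036 is Jun 4, 2036.
Jun 4, 2036 falls on a Wednesday, which is a business day, so no adjustment is needed.
The final due date is Jun 4, 2036.

Jun 4, 2036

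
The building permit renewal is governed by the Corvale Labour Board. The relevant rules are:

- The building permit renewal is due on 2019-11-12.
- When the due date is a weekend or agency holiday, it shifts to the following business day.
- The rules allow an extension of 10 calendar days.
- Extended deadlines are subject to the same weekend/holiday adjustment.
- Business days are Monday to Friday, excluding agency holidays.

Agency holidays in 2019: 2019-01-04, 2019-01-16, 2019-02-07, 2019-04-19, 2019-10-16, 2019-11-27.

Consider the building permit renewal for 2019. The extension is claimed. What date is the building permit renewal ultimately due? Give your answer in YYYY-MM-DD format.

The stated deadline is 2019-11-12.
2019-11-12 is a Tuesday and not a listed holiday, so it stands.
The 10-calendar-day extension moves the deadline from 2019-11-12 to 2019-11-22.
2019-11-22 falls on a Friday, which is a business day, so no adjustment is needed.
Deadline: 2019-11-22.

2019-11-22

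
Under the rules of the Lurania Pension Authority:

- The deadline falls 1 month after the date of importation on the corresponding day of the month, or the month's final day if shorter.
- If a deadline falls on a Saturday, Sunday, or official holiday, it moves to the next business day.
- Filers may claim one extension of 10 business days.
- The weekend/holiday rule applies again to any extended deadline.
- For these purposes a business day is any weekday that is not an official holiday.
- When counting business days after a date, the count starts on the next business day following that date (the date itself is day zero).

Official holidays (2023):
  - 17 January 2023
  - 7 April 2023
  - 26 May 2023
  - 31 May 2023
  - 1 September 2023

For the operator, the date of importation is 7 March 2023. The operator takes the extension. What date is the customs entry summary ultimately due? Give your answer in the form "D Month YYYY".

24 April 2023

Moving 1 month forward from 7 March 2023 on the corresponding day gives 7 April 2023.
7 April 2023 is a listed holiday, so it moves to the next business day, 10 April 2023 (Monday).
Counting 10 further business days from 10 April 2023 reaches 24 April 2023.
24 April 2023 (Monday) is already a business day.
Final deadline: 24 April 2023.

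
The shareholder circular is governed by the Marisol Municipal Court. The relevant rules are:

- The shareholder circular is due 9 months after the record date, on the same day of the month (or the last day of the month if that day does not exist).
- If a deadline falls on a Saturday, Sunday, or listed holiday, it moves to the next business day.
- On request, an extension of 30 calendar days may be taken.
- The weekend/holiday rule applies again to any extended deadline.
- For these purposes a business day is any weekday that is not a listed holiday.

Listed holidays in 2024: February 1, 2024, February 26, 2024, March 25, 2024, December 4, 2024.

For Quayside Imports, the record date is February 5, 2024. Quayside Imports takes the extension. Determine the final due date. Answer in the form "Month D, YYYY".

December 5, 2024

9 months from February 5, 2024 is November 5, 2024.
November 5, 2024 is a Tuesday and not a listed holiday, so it stands.
Applying the 30-calendar-day extension: November 5, 2024 + 30 days = December 5, 2024.
Since December 5, 2024 is a Thursday and not a holiday, the date is unchanged.
Final deadline: December 5, 2024.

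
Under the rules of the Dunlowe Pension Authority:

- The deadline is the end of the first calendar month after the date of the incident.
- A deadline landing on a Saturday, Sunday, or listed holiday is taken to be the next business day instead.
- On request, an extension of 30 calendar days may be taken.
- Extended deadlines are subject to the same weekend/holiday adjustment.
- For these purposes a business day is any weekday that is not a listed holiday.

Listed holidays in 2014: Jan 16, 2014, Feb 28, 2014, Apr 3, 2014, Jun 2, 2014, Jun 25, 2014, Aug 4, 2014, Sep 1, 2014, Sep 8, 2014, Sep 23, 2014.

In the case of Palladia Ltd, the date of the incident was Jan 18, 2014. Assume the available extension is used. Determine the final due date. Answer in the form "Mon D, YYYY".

1 month after Jan 18, 2014 falls in February 2014; the last day of that month is Feb 28, 2014.
Feb 28, 2014 is a listed holiday; the next business day is Mar 3, 2014 (Monday).
The 30-calendar-day extension moves the deadline from Mar 3, 2014 to Apr 2, 2014.
Apr 2, 2014 is a Wednesday and not a listed holiday, so it stands.
The final due date is Apr 2, 2014.

Apr 2, 2014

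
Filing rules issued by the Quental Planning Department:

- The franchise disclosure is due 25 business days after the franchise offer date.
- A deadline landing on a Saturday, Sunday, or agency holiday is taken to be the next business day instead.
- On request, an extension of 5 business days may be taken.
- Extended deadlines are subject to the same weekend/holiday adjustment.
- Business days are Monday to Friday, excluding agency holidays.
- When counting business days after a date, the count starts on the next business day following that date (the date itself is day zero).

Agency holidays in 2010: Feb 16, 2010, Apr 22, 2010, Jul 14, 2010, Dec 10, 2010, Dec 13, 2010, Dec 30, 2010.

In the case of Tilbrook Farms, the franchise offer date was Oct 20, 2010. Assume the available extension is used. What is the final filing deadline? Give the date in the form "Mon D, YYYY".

Starting the day after Oct 20, 2010 and counting 25 business days lands on Nov 24, 2010.
Since Nov 24, 2010 is a Wednesday and not a holiday, the date is unchanged.
Applying the 5-business-day extension: 5 business days after Nov 24, 2010 is Dec 1, 2010.
Dec 1, 2010 is a Wednesday and not a listed holiday, so it stands.
So the filing is due Dec 1, 2010.

Dec 1, 2010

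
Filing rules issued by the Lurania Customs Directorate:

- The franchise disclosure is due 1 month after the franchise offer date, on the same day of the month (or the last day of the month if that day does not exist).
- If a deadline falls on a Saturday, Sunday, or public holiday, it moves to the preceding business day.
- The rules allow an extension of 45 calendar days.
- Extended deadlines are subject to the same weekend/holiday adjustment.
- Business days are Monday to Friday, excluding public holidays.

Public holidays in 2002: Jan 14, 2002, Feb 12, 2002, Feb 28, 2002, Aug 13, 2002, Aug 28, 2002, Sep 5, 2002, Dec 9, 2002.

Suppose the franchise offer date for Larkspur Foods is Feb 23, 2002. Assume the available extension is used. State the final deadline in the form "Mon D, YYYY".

1 month from Feb 23, 2002 is Mar 23, 2002.
Mar 23, 2002 is a Saturday, so it moves to the preceding business day, Mar 22, 2002 (Friday).
The 45-calendar-day extension moves the deadline from Mar 22, 2002 to May 6, 2002.
May 6, 2002 (Monday) is already a business day.
Final deadline: May 6, 2002.

May 6, 2002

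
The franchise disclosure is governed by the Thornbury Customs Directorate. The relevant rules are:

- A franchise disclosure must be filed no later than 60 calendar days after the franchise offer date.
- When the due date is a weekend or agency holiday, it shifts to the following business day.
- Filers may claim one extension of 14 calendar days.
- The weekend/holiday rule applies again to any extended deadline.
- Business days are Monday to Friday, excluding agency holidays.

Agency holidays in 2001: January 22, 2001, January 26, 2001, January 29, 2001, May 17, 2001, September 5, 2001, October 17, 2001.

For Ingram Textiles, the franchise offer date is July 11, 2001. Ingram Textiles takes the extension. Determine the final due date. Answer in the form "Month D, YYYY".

60 calendar days after July 11, 2001 is September 9, 2001.
September 9, 2001 is a Sunday, so it moves to the next business day, September 10, 2001 (Monday).
With the 14-day extension, September 10, 2001 becomes September 24, 2001.
September 24, 2001 (Monday) is already a business day.
Final deadline: September 24, 2001.

September 24, 2001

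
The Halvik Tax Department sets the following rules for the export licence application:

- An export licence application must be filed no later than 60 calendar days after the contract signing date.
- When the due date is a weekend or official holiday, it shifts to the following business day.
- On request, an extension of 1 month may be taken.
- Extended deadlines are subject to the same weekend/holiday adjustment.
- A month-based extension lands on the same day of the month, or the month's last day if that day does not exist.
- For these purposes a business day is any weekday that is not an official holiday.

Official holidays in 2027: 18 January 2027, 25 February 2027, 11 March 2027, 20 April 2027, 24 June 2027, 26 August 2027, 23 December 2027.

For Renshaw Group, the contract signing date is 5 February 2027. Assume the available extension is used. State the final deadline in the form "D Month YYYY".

6 May 2027

Trigger date 5 February 2027 + 60 calendar days = 6 April 2027.
6 April 2027 falls on a Tuesday, which is a business day, so no adjustment is needed.
Add 1 month to 6 April 2027: 6 May 2027.
6 May 2027 is a Thursday and not a listed holiday, so it stands.
The final due date is 6 May 2027.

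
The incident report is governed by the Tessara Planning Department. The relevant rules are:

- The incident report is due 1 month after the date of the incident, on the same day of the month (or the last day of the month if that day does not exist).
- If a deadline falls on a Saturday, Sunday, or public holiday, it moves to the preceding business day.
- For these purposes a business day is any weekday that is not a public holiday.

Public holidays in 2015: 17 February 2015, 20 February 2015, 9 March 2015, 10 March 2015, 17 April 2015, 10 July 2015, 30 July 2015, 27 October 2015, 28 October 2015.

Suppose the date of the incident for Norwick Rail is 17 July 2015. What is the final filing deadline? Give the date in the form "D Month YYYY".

17 August 2015

1 month after 17 July 2015, on the same day of the month, is 17 August 2015.
17 August 2015 falls on a Monday, which is a business day, so no adjustment is needed.
The final due date is 17 August 2015.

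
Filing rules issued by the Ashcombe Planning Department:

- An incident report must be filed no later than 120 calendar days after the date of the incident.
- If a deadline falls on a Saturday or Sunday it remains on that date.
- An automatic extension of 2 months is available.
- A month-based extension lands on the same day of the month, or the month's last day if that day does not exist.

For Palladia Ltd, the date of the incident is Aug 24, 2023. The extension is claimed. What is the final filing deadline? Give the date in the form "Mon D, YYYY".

Feb 22, 2024

Adding 120 calendar days to Aug 24, 2023 gives Dec 22, 2023.
No adjustment is made for weekends or holidays, so Dec 22, 2023 stands.
Applying the 2 months extension: 2 months after Dec 22, 2023 is Feb 22, 2024.
Feb 22, 2024 is a Thursday; no weekend or holiday adjustment applies.
So the filing is due Feb 22, 2024.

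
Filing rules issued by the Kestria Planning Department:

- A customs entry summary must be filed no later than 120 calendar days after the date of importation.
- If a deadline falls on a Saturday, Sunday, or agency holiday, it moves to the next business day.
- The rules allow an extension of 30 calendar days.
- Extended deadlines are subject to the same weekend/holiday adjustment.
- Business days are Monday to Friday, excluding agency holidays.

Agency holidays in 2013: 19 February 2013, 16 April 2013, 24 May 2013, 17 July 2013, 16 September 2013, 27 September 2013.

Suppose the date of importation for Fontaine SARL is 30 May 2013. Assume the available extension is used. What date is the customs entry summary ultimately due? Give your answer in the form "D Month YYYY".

30 October 2013

120 calendar days after 30 May 2013 is 27 September 2013.
Because 27 September 2013 is a listed holiday, the deadline becomes 30 September 2013 (Monday).
Applying the 30-calendar-day extension: 30 September 2013 + 30 days = 30 October 2013.
30 October 2013 is a Wednesday and not a listed holiday, so it stands.
So the filing is due 30 October 2013.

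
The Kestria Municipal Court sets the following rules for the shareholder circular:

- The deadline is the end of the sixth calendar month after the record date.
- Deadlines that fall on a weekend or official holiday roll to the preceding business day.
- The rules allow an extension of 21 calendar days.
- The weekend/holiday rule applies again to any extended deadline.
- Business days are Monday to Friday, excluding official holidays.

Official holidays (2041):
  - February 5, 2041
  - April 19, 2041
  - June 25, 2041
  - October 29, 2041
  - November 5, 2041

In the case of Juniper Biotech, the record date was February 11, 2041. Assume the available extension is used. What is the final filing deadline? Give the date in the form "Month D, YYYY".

September 20, 2041

The sixth month after February 11, 2041 is August 2041, whose last day is August 31, 2041.
August 31, 2041 is a Saturday, so it moves to the preceding business day, August 30, 2041 (Friday).
Add the 21 calendar-day extension to August 30, 2041: September 20, 2041.
September 20, 2041 (Friday) is already a business day.
The final due date is September 20, 2041.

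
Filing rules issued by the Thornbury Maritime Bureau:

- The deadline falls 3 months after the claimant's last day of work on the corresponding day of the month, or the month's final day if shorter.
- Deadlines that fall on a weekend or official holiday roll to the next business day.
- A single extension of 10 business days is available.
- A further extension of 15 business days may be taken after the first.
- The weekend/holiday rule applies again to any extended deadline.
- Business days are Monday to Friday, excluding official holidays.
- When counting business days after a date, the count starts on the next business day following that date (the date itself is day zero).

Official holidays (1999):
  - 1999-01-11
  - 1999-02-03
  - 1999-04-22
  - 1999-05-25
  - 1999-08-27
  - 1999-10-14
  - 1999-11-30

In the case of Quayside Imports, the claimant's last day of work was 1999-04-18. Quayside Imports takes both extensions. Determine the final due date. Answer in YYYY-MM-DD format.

1999-08-23

3 months from 1999-04-18 is 1999-07-18.
1999-07-18 is a Sunday; the next business day is 1999-07-19 (Monday).
The 10-business-day extension runs from 1999-07-19 to 1999-08-02.
Since 1999-08-02 is a Monday and not a holiday, the date is unchanged.
The 15-business-day extension runs from 1999-08-02 to 1999-08-23.
1999-08-23 falls on a Monday, which is a business day, so no adjustment is needed.
Deadline: 1999-08-23.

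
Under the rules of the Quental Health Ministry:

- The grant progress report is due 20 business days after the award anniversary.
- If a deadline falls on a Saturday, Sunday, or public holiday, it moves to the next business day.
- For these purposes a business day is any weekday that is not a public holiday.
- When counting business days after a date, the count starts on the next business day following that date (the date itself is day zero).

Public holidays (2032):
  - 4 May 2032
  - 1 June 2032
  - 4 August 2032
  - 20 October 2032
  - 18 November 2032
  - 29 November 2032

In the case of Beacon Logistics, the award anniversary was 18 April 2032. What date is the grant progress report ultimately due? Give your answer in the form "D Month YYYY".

17 May 2032

Starting the day after 18 April 2032 and counting 20 business days lands on 17 May 2032.
Since 17 May 2032 is a Monday and not a holiday, the date is unchanged.
Deadline: 17 May 2032.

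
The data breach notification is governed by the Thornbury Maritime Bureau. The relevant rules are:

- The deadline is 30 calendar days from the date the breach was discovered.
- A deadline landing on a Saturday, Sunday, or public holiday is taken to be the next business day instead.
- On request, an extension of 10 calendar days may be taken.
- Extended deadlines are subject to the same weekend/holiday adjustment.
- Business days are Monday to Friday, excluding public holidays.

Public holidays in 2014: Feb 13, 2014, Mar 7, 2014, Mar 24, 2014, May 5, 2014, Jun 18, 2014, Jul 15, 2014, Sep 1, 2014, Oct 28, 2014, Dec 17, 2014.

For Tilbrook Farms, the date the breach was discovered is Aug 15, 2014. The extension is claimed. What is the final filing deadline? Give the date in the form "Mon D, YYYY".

Trigger date Aug 15, 2014 + 30 calendar days = Sep 14, 2014.
Because Sep 14, 2014 is a Sunday, the deadline becomes Sep 15, 2014 (Monday).
Applying the 10-calendar-day extension: Sep 15, 2014 + 10 days = Sep 25, 2014.
Sep 25, 2014 is a Thursday and not a listed holiday, so it stands.
The final due date is Sep 25, 2014.

Sep 25, 2014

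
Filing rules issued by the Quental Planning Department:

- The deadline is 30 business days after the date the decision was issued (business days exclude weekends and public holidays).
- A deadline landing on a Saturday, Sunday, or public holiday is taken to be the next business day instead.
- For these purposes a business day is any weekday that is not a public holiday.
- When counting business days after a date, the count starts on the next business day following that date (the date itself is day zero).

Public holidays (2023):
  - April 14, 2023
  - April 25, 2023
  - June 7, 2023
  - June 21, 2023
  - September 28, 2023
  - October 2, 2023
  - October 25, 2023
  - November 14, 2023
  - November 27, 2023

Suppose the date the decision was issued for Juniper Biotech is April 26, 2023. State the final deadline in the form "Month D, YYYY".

June 8, 2023

30 business days after April 26, 2023, excluding weekends and holidays, is June 8, 2023.
June 8, 2023 falls on a Thursday, which is a business day, so no adjustment is needed.
So the filing is due June 8, 2023.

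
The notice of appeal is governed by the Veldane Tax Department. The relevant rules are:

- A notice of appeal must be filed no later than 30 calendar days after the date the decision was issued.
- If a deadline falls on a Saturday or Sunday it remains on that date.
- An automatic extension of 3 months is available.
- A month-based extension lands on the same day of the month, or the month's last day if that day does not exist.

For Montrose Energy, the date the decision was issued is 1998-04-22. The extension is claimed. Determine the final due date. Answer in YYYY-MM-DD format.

1998-08-22

Adding 30 calendar days to 1998-04-22 gives 1998-05-22.
1998-05-22 is a Friday; no weekend or holiday adjustment applies.
Add 3 months to 1998-05-22: 1998-08-22.
1998-08-22 falls on a Saturday. The rules make no weekend/holiday allowance, so it remains 1998-08-22.
So the filing is due 1998-08-22.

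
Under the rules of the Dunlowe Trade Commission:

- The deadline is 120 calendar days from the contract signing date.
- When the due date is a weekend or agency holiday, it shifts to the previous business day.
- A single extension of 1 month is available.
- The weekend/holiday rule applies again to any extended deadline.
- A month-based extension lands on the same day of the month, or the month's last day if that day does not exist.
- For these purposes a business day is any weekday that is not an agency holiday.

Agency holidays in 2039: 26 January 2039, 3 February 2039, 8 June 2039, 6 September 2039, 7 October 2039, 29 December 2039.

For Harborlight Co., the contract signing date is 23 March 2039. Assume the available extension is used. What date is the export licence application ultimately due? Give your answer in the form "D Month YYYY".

From 23 March 2039, 120 calendar days later is 21 July 2039.
21 July 2039 (Thursday) is already a business day.
Applying the 1 month extension: 1 month after 21 July 2039 is 21 August 2039.
21 August 2039 falls on a Sunday. Rolling to the preceding business day gives 19 August 2039, a Friday.
Deadline: 19 August 2039.

19 August 2039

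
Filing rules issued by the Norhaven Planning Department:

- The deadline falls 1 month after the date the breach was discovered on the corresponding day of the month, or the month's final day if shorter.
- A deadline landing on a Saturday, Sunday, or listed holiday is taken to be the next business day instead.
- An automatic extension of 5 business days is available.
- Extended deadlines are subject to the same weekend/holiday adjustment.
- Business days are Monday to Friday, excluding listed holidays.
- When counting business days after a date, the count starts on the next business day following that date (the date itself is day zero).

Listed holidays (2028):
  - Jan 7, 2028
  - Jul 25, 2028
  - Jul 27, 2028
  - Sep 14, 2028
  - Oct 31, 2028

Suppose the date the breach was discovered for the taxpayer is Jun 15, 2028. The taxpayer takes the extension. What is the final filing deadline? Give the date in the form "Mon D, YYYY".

Jul 24, 2028

1 month from Jun 15, 2028 is Jul 15, 2028.
Jul 15, 2028 is a Saturday, so it moves to the next business day, Jul 17, 2028 (Monday).
The 5-business-day extension runs from Jul 17, 2028 to Jul 24, 2028.
Jul 24, 2028 is a Monday and not a listed holiday, so it stands.
The final due date is Jul 24, 2028.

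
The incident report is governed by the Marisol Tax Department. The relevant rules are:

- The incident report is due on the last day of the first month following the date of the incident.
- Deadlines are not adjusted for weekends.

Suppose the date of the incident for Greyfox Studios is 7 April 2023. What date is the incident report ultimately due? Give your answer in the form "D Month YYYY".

31 May 2023

1 month after 7 April 2023 falls in May 2023; the last day of that month is 31 May 2023.
31 May 2023 is a Wednesday; no weekend or holiday adjustment applies.
So the filing is due 31 May 2023.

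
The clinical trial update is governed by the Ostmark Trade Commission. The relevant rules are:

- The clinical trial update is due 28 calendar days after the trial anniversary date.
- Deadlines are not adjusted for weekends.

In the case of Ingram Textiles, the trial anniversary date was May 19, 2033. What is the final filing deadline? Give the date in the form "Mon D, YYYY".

Jun 16, 2033

28 calendar days after May 19, 2033 is Jun 16, 2033.
No adjustment is made for weekends or holidays, so Jun 16, 2033 stands.
The final due date is Jun 16, 2033.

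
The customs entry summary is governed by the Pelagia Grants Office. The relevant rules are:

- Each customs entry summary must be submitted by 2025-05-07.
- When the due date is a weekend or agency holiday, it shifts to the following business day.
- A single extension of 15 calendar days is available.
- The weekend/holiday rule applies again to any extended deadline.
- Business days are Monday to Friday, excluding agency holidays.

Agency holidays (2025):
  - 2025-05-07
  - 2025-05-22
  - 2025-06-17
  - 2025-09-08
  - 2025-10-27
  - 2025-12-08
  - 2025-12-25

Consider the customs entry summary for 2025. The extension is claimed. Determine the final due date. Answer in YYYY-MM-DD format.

The statutory due date is 2025-05-07.
2025-05-07 is a listed holiday; the next business day is 2025-05-08 (Thursday).
With the 15-day extension, 2025-05-08 becomes 2025-05-23.
2025-05-23 is a Friday and not a listed holiday, so it stands.
Final deadline: 2025-05-23.

2025-05-23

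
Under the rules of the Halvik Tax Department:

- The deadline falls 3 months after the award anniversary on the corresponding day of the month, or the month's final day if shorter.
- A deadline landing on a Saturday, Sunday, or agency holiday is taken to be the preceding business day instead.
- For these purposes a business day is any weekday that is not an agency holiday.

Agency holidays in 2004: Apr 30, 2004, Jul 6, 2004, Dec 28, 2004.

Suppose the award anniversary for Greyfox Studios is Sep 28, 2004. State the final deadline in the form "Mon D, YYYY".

Moving 3 months forward from Sep 28, 2004 on the corresponding day gives Dec 28, 2004.
Dec 28, 2004 is a listed holiday; the preceding business day is Dec 27, 2004 (Monday).
So the filing is due Dec 27, 2004.

Dec 27, 2004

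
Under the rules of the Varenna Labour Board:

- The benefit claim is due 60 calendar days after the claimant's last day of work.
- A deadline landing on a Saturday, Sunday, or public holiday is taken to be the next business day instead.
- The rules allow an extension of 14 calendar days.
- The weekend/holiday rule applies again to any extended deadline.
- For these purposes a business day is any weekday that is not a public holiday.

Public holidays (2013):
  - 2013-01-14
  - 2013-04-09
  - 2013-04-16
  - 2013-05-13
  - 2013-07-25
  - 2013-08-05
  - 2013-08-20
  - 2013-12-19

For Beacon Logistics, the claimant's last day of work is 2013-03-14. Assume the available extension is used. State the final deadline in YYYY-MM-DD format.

2013-05-28

60 calendar days after 2013-03-14 is 2013-05-13.
2013-05-13 is a listed holiday; the next business day is 2013-05-14 (Tuesday).
Add the 14 calendar-day extension to 2013-05-14: 2013-05-28.
2013-05-28 (Tuesday) is already a business day.
So the filing is due 2013-05-28.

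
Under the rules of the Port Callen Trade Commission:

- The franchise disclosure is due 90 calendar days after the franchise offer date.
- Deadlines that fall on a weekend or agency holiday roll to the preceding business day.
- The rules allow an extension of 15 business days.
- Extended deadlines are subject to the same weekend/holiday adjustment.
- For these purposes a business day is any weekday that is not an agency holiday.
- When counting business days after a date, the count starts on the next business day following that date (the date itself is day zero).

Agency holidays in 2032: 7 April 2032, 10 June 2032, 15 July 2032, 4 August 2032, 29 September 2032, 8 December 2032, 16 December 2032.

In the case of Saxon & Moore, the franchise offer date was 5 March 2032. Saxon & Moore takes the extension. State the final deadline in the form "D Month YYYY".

Trigger date 5 March 2032 + 90 calendar days = 3 June 2032.
3 June 2032 is a Thursday and not a listed holiday, so it stands.
Counting 15 further business days from 3 June 2032 reaches 25 June 2032.
25 June 2032 falls on a Friday, which is a business day, so no adjustment is needed.
The final due date is 25 June 2032.

25 June 2032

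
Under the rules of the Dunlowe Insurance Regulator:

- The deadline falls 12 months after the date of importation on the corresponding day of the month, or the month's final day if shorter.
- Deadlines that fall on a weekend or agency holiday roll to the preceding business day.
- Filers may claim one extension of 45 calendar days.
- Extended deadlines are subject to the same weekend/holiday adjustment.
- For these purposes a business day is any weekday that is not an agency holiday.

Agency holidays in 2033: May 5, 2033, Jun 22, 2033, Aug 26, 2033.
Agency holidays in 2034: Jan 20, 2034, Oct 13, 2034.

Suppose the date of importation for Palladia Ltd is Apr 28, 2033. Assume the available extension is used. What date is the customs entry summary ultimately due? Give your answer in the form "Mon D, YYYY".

Jun 12, 2034

12 months from Apr 28, 2033 is Apr 28, 2034.
Apr 28, 2034 falls on a Friday, which is a business day, so no adjustment is needed.
The 45-calendar-day extension moves the deadline from Apr 28, 2034 to Jun 12, 2034.
Jun 12, 2034 falls on a Monday, which is a business day, so no adjustment is needed.
Deadline: Jun 12, 2034.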